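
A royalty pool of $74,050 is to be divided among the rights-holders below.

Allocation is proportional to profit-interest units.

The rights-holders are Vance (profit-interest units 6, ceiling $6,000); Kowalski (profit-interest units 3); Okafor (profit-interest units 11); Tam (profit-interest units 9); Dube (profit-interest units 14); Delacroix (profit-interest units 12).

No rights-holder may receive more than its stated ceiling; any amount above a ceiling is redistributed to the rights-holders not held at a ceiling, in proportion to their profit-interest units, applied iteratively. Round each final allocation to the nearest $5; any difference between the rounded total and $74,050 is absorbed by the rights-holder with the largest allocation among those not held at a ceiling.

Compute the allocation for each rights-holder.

Profit-interest units total: 55.
Unconstrained shares: Vance 8,078.18; Kowalski 4,039.09; Okafor 14,810.00; Tam 12,117.27; Dube 18,849.09; Delacroix 16,156.36.
Capped: Vance ($6,000); residual $68,050 reallocated over remaining profit-interest units 49.
Redistributed shares: Kowalski 4,166.33 → $4,165; Okafor 15,276.53 → $15,275; Tam 12,498.98 → $12,500; Dube 19,442.86 → $19,445; Delacroix 16,665.31 → $16,665.

Vance: $6,000; Kowalski: $4,165; Okafor: $15,275; Tam: $12,500; Dube: $19,445; Delacroix: $16,665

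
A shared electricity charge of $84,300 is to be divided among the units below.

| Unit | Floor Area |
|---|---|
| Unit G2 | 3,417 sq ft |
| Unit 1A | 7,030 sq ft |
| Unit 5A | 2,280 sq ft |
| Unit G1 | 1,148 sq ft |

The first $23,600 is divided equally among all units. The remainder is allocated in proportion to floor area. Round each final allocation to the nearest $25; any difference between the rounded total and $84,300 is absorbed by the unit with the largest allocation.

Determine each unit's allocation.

Unit G2: $20,850; Unit 1A: $36,650; Unit 5A: $15,875; Unit G1: $10,925

First tranche $23,600 split equally: $5,900 each.
Remainder $60,700 by floor area (total 13,875): Unit G2 14,948.61 → $14,950; Unit 1A 30,754.67 → $30,750; Unit 5A 9,974.49 → $9,975; Unit G1 5,022.24 → $5,025.
Totals: Unit G2 $5,900 + $14,950 = $20,850; Unit 1A $5,900 + $30,750 = $36,650; Unit 5A $5,900 + $9,975 = $15,875; Unit G1 $5,900 + $5,025 = $10,925.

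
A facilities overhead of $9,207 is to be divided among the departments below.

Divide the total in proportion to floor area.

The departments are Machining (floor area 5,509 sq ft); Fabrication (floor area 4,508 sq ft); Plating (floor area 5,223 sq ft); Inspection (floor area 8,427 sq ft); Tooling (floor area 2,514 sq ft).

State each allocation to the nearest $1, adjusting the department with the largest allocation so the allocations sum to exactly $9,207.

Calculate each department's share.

Machining: $1,937; Fabrication: $1,585; Plating: $1,837; Inspection: $2,964; Tooling: $884

Sum of floor area: 26,181.
Proportional shares: Machining 5,509/26,181 × $9,207 = 1,937.33; Fabrication 4,508/26,181 × $9,207 = 1,585.32; Plating 5,223/26,181 × $9,207 = 1,836.76; Inspection 8,427/26,181 × $9,207 = 2,963.4998; Tooling 2,514/26,181 × $9,207 = 884.09.
Rounded to nearest $1: Machining $1,937; Fabrication $1,585; Plating $1,837; Inspection $2,963; Tooling $884. Sum = $9,206.
Difference $9,207 − $9,206 = +$1 applied to largest allocation (Inspection): Inspection becomes $2,964.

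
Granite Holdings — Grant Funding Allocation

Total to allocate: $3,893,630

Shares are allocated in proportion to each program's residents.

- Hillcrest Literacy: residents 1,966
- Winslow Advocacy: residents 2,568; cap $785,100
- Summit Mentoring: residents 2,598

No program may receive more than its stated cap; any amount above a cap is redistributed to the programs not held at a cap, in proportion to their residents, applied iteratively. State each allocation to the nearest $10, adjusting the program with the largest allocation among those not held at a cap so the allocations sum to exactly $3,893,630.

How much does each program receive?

Residents total: 7,132.
Unconstrained shares: Hillcrest Literacy 1,073,314.16; Winslow Advocacy 1,401,968.85; Summit Mentoring 1,418,346.99.
Capped: Winslow Advocacy ($785,100); balance $3,108,530 reallocated over remaining residents 4,564.
Shares after redistribution: Hillcrest Literacy 1,339,038.12 → $1,339,040; Summit Mentoring 1,769,491.88 → $1,769,490.

Hillcrest Literacy: $1,339,040 | Winslow Advocacy: $785,100 | Summit Mentoring: $1,769,490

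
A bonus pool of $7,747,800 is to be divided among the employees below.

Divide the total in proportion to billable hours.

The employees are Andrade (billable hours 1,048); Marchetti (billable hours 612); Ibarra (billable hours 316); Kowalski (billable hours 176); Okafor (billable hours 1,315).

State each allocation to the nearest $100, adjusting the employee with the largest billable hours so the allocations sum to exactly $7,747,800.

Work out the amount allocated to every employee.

Andrade: $2,342,000 | Marchetti: $1,367,700 | Ibarra: $706,200 | Kowalski: $393,300 | Okafor: $2,938,600

Combined billable hours = 3,467.
Pro-rata amounts: Andrade 1,048/3,467 × $7,747,800 = 2,341,994.35; Marchetti 612/3,467 × $7,747,800 = 1,367,653.19; Ibarra 316/3,467 × $7,747,800 = 706,173.87; Kowalski 176/3,467 × $7,747,800 = 393,312.03; Okafor 1,315/3,467 × $7,747,800 = 2,938,666.57.
After rounding ($100): Andrade $2,342,000; Marchetti $1,367,700; Ibarra $706,200; Kowalski $393,300; Okafor $2,938,700. Sum = $7,747,900.
Difference $7,747,800 − $7,747,900 = −$100 applied to largest billable hours (Okafor): Okafor becomes $2,938,600.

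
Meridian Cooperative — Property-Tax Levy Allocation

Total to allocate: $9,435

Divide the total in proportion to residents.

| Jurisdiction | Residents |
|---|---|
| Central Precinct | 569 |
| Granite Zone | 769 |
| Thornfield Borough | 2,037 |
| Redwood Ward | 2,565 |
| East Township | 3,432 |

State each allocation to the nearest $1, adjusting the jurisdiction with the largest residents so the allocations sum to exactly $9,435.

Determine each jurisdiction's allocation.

Central Precinct: $573; Granite Zone: $774; Thornfield Borough: $2,051; Redwood Ward: $2,582; East Township: $3,455

Sum of residents: 569 + 769 + 2,037 + 2,565 + 3,432 = 9,372.
Pro-rata amounts: Central Precinct 572.82; Granite Zone 774.17; Thornfield Borough 2,050.69; Redwood Ward 2,582.24; East Township 3,455.07.
After rounding ($1): Central Precinct $573; Granite Zone $774; Thornfield Borough $2,051; Redwood Ward $2,582; East Township $3,455. Sum = $9,435.
Sum already equals the total — no adjustment.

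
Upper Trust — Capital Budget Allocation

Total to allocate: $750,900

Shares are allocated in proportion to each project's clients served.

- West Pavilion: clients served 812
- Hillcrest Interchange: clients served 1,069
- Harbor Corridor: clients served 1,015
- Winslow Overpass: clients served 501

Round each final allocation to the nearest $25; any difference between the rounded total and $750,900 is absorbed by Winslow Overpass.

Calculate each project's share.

West Pavilion: $179,500 · Hillcrest Interchange: $236,300 · Harbor Corridor: $224,375 · Winslow Overpass: $110,725

Combined clients served = 3,397.
Raw shares: West Pavilion 812/3,397 × $750,900 = 179,490.96; Hillcrest Interchange 1,069/3,397 × $750,900 = 236,300.29; Harbor Corridor 1,015/3,397 × $750,900 = 224,363.70; Winslow Overpass 501/3,397 × $750,900 = 110,745.04.
At nearest $25: West Pavilion $179,500; Hillcrest Interchange $236,300; Harbor Corridor $224,375; Winslow Overpass $110,750. Sum = $750,925.
Difference $750,900 − $750,925 = −$25 applied to Winslow Overpass: Winslow Overpass becomes $110,725.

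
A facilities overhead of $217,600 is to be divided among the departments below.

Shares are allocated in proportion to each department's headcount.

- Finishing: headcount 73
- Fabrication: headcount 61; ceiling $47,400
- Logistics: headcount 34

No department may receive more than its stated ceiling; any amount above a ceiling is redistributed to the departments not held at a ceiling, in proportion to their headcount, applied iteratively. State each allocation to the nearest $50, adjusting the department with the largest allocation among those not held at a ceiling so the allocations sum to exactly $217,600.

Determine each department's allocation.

Finishing: $116,100 | Fabrication: $47,400 | Logistics: $54,100

Sum of headcount: 168.
Pro-rata shares before constraints: Finishing 94,552.38; Fabrication 79,009.52; Logistics 44,038.10.
Capped: Fabrication ($47,400); residual $170,200 reallocated over remaining headcount 107.
Remaining shares: Finishing 116,117.76 → $116,100; Logistics 54,082.24 → $54,100.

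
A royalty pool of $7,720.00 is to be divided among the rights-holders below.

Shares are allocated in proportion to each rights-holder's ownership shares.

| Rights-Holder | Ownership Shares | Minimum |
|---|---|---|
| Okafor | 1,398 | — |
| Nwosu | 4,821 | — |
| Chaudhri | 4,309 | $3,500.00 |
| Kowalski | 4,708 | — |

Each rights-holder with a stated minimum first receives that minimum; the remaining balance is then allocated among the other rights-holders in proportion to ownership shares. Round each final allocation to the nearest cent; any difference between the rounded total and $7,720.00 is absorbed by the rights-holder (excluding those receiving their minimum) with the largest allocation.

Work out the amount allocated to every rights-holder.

Okafor: $539.91; Nwosu: $1,861.86; Chaudhri: $3,500.00; Kowalski: $1,818.23

Minimums first: Chaudhri $3,500.00. Residual $4,220.00.
Residual split over remaining ownership shares 10,927: Okafor 539.9067 → $539.91; Nwosu 1,861.8669 → $1,861.87; Kowalski 1,818.2264 → $1,818.23.
Rounding difference −$0.01 applied to Nwosu → $1,861.86.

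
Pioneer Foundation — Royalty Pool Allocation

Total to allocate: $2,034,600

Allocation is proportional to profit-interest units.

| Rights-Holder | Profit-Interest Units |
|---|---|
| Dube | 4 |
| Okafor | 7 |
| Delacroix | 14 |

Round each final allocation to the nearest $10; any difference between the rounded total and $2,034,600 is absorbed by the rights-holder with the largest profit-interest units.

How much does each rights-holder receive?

Profit-interest units total: 25.
Unrounded shares: Dube 4/25 × $2,034,600 = 325,536.00; Okafor 7/25 × $2,034,600 = 569,688.00; Delacroix 14/25 × $2,034,600 = 1,139,376.00.
After rounding ($10): Dube $325,540; Okafor $569,690; Delacroix $1,139,380. Sum = $2,034,610.
Difference $2,034,600 − $2,034,610 = −$10 applied to largest profit-interest units (Delacroix): Delacroix becomes $1,139,370.

Dube: $325,540 · Okafor: $569,690 · Delacroix: $1,139,370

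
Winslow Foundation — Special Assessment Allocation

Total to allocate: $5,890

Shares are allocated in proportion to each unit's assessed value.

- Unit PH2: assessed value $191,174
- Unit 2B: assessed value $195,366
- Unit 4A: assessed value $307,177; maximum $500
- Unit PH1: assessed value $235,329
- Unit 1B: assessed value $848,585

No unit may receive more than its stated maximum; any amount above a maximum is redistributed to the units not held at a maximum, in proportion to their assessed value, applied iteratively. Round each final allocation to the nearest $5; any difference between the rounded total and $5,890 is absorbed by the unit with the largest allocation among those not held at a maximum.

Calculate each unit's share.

Assessed value total: 1,777,631.
Pro-rata shares before constraints: Unit PH2 633.44; Unit 2B 647.33; Unit 4A 1,017.80; Unit PH1 779.74; Unit 1B 2,811.70.
Held at cap: Unit 4A ($500); remaining pool $5,390 reallocated over remaining assessed value 1,470,454.
Remaining shares: Unit PH2 700.75 → $700; Unit 2B 716.12 → $715; Unit PH1 862.61 → $865; Unit 1B 3,110.52 → $3,110.

Unit PH2: $700 · Unit 2B: $715 · Unit 4A: $500 · Unit PH1: $865 · Unit 1B: $3,110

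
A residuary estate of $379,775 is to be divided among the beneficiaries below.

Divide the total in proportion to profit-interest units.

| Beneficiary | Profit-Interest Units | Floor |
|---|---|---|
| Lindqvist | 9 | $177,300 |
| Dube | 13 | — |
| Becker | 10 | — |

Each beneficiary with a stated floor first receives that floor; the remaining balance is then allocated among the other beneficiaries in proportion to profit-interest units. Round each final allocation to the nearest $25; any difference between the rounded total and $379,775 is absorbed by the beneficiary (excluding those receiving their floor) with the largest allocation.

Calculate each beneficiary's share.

Lindqvist: $177,300 · Dube: $114,450 · Becker: $88,025

Guaranteed amounts: Lindqvist $177,300. Balance $202,475.
Balance split over remaining profit-interest units 23: Dube 114,442.39 → $114,450; Becker 88,032.61 → $88,025.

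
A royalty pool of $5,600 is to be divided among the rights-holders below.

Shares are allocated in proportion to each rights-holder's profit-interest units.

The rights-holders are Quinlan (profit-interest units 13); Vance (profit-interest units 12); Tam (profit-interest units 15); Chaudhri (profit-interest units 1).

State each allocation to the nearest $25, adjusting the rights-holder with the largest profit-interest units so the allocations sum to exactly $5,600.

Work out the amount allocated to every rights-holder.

Profit-interest units total: 13 + 12 + 15 + 1 = 41.
Proportional shares: Quinlan 1,775.61; Vance 1,639.02; Tam 2,048.78; Chaudhri 136.59.
After rounding ($25): Quinlan $1,775; Vance $1,650; Tam $2,050; Chaudhri $125. Sum = $5,600.
Sum already equals the total — no adjustment.

Quinlan: $1,775 · Vance: $1,650 · Tam: $2,050 · Chaudhri: $125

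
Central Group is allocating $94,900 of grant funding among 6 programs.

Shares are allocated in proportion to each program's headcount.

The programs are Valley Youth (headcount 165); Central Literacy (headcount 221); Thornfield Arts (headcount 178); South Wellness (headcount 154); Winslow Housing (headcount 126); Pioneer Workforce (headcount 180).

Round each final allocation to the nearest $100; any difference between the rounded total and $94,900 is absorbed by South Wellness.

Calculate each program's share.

Valley Youth: $15,300 | Central Literacy: $20,500 | Thornfield Arts: $16,500 | South Wellness: $14,200 | Winslow Housing: $11,700 | Pioneer Workforce: $16,700

Combined headcount = 1,024.
Raw shares: Valley Youth 165/1,024 × $94,900 = 15,291.50; Central Literacy 221/1,024 × $94,900 = 20,481.35; Thornfield Arts 178/1,024 × $94,900 = 16,496.29; South Wellness 154/1,024 × $94,900 = 14,272.07; Winslow Housing 126/1,024 × $94,900 = 11,677.15; Pioneer Workforce 180/1,024 × $94,900 = 16,681.64.
Rounded to nearest $100: Valley Youth $15,300; Central Literacy $20,500; Thornfield Arts $16,500; South Wellness $14,300; Winslow Housing $11,700; Pioneer Workforce $16,700. Sum = $95,000.
Difference $94,900 − $95,000 = −$100 applied to South Wellness: South Wellness becomes $14,200.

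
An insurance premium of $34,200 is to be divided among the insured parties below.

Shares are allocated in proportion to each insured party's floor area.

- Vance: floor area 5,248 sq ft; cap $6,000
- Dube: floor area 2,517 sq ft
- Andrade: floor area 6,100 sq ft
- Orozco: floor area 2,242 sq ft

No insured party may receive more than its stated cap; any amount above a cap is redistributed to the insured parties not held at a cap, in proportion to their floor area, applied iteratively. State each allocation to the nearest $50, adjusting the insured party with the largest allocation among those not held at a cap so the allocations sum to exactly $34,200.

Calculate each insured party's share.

Vance: $6,000 | Dube: $6,550 | Andrade: $15,850 | Orozco: $5,800

Floor area total: 16,107.
Pro-rata shares before constraints: Vance 11,143.08; Dube 5,344.35; Andrade 12,952.13; Orozco 4,760.44.
Cap binds for Vance ($6,000); balance $28,200 reallocated over remaining floor area 10,859.
Redistributed shares: Dube 6,536.46 → $6,550; Andrade 15,841.24 → $15,850; Orozco 5,822.30 → $5,800.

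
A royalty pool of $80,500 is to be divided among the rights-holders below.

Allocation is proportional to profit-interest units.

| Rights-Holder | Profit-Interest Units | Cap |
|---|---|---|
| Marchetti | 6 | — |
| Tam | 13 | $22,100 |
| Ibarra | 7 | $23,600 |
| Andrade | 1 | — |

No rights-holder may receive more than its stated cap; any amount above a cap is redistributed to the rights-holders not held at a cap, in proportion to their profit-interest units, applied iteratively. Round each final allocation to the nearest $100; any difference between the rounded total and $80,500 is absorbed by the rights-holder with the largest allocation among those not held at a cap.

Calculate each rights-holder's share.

Marchetti: $29,800 · Tam: $22,100 · Ibarra: $23,600 · Andrade: $5,000

Sum of profit-interest units: 27.
Proportional shares (ignoring caps): Marchetti 17,888.89; Tam 38,759.26; Ibarra 20,870.37; Andrade 2,981.48.
Capped: Tam ($22,100); remaining pool $58,400 reallocated over remaining profit-interest units 14.
Capped: Ibarra ($23,600); remaining pool $34,800 reallocated over remaining profit-interest units 7.
Remaining shares: Marchetti 29,828.57 → $29,800; Andrade 4,971.43 → $5,000.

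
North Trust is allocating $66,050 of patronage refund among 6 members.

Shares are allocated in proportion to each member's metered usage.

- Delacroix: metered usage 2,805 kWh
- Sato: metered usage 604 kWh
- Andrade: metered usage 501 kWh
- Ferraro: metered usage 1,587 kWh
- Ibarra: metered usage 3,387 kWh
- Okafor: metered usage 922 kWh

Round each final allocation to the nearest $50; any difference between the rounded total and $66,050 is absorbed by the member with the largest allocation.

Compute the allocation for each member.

Sum of metered usage: 9,806.
Unrounded shares: Delacroix 2,805/9,806 × $66,050 = 18,893.56; Sato 604/9,806 × $66,050 = 4,068.35; Andrade 501/9,806 × $66,050 = 3,374.57; Ferraro 1,587/9,806 × $66,050 = 10,689.51; Ibarra 3,387/9,806 × $66,050 = 22,813.72; Okafor 922/9,806 × $66,050 = 6,210.29.
Rounded to nearest $50: Delacroix $18,900; Sato $4,050; Andrade $3,350; Ferraro $10,700; Ibarra $22,800; Okafor $6,200. Sum = $66,000.
Difference $66,050 − $66,000 = +$50 applied to largest allocation (Ibarra): Ibarra becomes $22,850.

Delacroix: $18,900; Sato: $4,050; Andrade: $3,350; Ferraro: $10,700; Ibarra: $22,850; Okafor: $6,200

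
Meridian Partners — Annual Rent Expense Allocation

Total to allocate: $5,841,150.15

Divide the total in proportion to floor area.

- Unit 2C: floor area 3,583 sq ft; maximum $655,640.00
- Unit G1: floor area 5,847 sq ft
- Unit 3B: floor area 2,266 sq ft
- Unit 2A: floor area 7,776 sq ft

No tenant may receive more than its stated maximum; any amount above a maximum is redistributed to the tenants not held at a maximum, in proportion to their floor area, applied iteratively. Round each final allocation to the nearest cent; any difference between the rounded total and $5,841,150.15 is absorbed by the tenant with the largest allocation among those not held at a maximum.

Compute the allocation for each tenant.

Sum of floor area: 19,472.
Pro-rata shares before constraints: Unit 2C 1,074,817.2241; Unit G1 1,753,964.9202; Unit 3B 679,747.6500; Unit 2A 2,332,620.3557.
Held at cap: Unit 2C ($655,640.00); residual $5,185,510.15 reallocated over remaining floor area 15,889.
Redistributed shares: Unit G1 1,908,218.1287 → $1,908,218.13; Unit 3B 739,528.3529 → $739,528.35; Unit 2A 2,537,763.6683 → $2,537,763.67.

Unit 2C: $655,640.00 | Unit G1: $1,908,218.13 | Unit 3B: $739,528.35 | Unit 2A: $2,537,763.67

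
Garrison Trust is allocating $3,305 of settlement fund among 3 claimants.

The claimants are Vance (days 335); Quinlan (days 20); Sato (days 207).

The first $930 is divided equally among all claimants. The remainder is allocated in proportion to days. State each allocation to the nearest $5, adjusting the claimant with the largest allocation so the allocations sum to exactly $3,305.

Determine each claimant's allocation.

Equal tier: $930 ÷ 3 = $310 apiece.
Remainder $2,375 by days (total 562): Vance 1,415.70 → $1,415; Quinlan 84.52 → $85; Sato 874.78 → $875.
Totals: Vance $310 + $1,415 = $1,725; Quinlan $310 + $85 = $395; Sato $310 + $875 = $1,185.

Vance: $1,725; Quinlan: $395; Sato: $1,185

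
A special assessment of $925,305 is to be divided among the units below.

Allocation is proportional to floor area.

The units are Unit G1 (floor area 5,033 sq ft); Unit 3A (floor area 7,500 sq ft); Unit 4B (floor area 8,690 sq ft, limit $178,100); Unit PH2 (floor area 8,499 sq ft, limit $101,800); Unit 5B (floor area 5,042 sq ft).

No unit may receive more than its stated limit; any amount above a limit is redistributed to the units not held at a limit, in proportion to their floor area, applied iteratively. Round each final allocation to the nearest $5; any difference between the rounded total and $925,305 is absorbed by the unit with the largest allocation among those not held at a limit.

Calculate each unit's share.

Sum of floor area: 34,764.
Proportional shares (ignoring caps): Unit G1 133,962.15; Unit 3A 199,625.69; Unit 4B 231,299.63; Unit PH2 226,215.83; Unit 5B 134,201.70.
Cap binds for Unit 4B ($178,100), Unit PH2 ($101,800); residual $645,405 reallocated over remaining floor area 17,575.
Shares after redistribution: Unit G1 184,826.37 → $184,825; Unit 3A 275,421.76 → $275,420; Unit 5B 185,156.87 → $185,155.
Rounding difference +$5 applied to Unit 3A → $275,425.

Unit G1: $184,825; Unit 3A: $275,425; Unit 4B: $178,100; Unit PH2: $101,800; Unit 5B: $185,155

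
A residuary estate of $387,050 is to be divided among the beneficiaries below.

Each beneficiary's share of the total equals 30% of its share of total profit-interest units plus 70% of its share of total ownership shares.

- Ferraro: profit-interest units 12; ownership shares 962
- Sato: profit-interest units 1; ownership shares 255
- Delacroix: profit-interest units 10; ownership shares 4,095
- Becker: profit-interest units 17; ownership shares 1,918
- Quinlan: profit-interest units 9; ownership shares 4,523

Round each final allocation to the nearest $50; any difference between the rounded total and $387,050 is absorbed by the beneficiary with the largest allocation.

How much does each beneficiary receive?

Ferraro: $50,600 · Sato: $8,250 · Delacroix: $118,100 · Becker: $84,500 · Quinlan: $125,600

Totals — profit-interest units 49, ownership shares 11,753.
Blended shares (30% profit-interest units + 70% ownership shares): Ferraro 0.1308; Sato 0.0213; Delacroix 0.3051; Becker 0.2183; Quinlan 0.3245.
Pro-rata amounts: Ferraro 50,612.75; Sato 8,248.06; Delacroix 118,096.57; Becker 84,499.32; Quinlan 125,593.31.
After rounding ($50): Ferraro $50,600; Sato $8,250; Delacroix $118,100; Becker $84,500; Quinlan $125,600. Sum = $387,050.
No rounding difference to absorb.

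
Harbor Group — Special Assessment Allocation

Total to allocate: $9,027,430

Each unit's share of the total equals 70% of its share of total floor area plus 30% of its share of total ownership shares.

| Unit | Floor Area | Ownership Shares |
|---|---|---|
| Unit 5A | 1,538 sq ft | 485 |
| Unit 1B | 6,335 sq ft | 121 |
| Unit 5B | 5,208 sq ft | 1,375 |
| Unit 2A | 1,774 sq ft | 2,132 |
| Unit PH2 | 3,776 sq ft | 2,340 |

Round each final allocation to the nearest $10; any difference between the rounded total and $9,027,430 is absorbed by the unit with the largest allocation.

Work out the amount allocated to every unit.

Totals — floor area 18,631, ownership shares 6,453.
Composite weights (70% floor area + 30% ownership shares): Unit 5A 0.0803; Unit 1B 0.2436; Unit 5B 0.2596; Unit 2A 0.1658; Unit PH2 0.2507.
Raw shares: Unit 5A 725,201.11; Unit 1B 2,199,466.28; Unit 5B 2,343,499.46; Unit 2A 1,496,468.44; Unit PH2 2,262,794.71.
Rounded to nearest $10: Unit 5A $725,200; Unit 1B $2,199,470; Unit 5B $2,343,500; Unit 2A $1,496,470; Unit PH2 $2,262,790. Sum = $9,027,430.
Rounded total matches; no reconciliation needed.

Unit 5A: $725,200 | Unit 1B: $2,199,470 | Unit 5B: $2,343,500 | Unit 2A: $1,496,470 | Unit PH2: $2,262,790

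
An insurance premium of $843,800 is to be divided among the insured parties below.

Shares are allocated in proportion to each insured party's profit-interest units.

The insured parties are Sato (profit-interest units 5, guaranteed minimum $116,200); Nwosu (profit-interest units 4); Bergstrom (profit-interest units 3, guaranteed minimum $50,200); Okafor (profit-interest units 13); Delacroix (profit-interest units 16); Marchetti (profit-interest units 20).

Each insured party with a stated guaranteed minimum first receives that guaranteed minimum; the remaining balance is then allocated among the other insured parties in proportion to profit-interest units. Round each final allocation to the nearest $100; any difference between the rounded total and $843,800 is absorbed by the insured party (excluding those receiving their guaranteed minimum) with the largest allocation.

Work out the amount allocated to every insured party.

Guaranteed amounts: Sato $116,200; Bergstrom $50,200. Residual $677,400.
Residual split over remaining profit-interest units 53: Nwosu 51,124.53 → $51,100; Okafor 166,154.72 → $166,200; Delacroix 204,498.11 → $204,500; Marchetti 255,622.64 → $255,600.

Sato: $116,200 · Nwosu: $51,100 · Bergstrom: $50,200 · Okafor: $166,200 · Delacroix: $204,500 · Marchetti: $255,600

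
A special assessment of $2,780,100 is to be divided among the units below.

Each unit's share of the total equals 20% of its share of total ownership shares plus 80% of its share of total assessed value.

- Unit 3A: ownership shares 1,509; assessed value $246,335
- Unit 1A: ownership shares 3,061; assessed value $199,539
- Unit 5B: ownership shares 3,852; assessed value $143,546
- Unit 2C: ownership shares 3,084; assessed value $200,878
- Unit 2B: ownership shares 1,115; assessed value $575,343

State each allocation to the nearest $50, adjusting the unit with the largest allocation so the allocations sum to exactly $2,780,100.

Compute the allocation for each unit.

Unit 3A: $467,650; Unit 1A: $459,800; Unit 5B: $403,500; Unit 2C: $463,000; Unit 2B: $986,150

Totals — ownership shares 12,621, assessed value 1,365,641.
Combined weights (20% ownership shares + 80% assessed value): Unit 3A 0.1682; Unit 1A 0.1654; Unit 5B 0.1451; Unit 2C 0.1665; Unit 2B 0.3547.
Unrounded shares: Unit 3A 467,659.87; Unit 1A 459,821.59; Unit 5B 403,479.13; Unit 2C 463,015.55; Unit 2B 986,123.86.
Rounded to nearest $50: Unit 3A $467,650; Unit 1A $459,800; Unit 5B $403,500; Unit 2C $463,000; Unit 2B $986,100. Sum = $2,780,050.
Difference $2,780,100 − $2,780,050 = +$50 applied to largest allocation (Unit 2B): Unit 2B becomes $986,150.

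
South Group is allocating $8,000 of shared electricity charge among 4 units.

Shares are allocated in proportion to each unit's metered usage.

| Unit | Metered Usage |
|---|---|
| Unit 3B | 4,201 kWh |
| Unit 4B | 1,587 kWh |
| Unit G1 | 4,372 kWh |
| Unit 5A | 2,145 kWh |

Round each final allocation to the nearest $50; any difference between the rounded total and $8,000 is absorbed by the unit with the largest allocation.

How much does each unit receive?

Unit 3B: $2,750 | Unit 4B: $1,050 | Unit G1: $2,800 | Unit 5A: $1,400

Combined metered usage = 12,305.
Proportional shares: Unit 3B 4,201/12,305 × $8,000 = 2,731.25; Unit 4B 1,587/12,305 × $8,000 = 1,031.78; Unit G1 4,372/12,305 × $8,000 = 2,842.42; Unit 5A 2,145/12,305 × $8,000 = 1,394.56.
After rounding ($50): Unit 3B $2,750; Unit 4B $1,050; Unit G1 $2,850; Unit 5A $1,400. Sum = $8,050.
Difference $8,000 − $8,050 = −$50 applied to largest allocation (Unit G1): Unit G1 becomes $2,800.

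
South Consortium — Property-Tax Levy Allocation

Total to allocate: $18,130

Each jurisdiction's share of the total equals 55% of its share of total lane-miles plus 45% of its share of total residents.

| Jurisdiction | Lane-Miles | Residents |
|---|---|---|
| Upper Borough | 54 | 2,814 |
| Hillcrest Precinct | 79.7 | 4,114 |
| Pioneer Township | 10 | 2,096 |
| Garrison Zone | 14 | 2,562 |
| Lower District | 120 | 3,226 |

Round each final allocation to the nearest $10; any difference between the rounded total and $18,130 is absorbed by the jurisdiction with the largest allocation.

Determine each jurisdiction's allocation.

Lane-miles total 277.7; residents total 14,812.
Blended shares (55% lane-miles + 45% residents): Upper Borough 0.1924; Hillcrest Precinct 0.2828; Pioneer Township 0.0835; Garrison Zone 0.1056; Lower District 0.3357.
Unrounded shares: Upper Borough 3,488.96; Hillcrest Precinct 5,127.83; Pioneer Township 1,513.56; Garrison Zone 1,913.86; Lower District 6,085.79.
At nearest $10: Upper Borough $3,490; Hillcrest Precinct $5,130; Pioneer Township $1,510; Garrison Zone $1,910; Lower District $6,090. Sum = $18,130.
Rounded total matches; no reconciliation needed.

Upper Borough: $3,490; Hillcrest Precinct: $5,130; Pioneer Township: $1,510; Garrison Zone: $1,910; Lower District: $6,090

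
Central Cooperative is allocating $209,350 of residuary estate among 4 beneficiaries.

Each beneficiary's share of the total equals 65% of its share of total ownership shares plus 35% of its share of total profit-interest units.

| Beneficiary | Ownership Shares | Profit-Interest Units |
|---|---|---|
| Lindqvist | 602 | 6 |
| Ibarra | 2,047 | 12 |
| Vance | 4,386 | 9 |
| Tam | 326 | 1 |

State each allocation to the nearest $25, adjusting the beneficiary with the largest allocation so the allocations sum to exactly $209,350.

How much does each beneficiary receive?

Ownership shares total 7,361; profit-interest units total 28.
Blended shares (65% ownership shares + 35% profit-interest units): Lindqvist 0.1282; Ibarra 0.3308; Vance 0.4998; Tam 0.0413.
Raw shares: Lindqvist 26,829.99; Ibarra 69,243.91; Vance 104,632.69; Tam 8,643.40.
At nearest $25: Lindqvist $26,825; Ibarra $69,250; Vance $104,625; Tam $8,650. Sum = $209,350.
Rounded total matches; no reconciliation needed.

Lindqvist: $26,825; Ibarra: $69,250; Vance: $104,625; Tam: $8,650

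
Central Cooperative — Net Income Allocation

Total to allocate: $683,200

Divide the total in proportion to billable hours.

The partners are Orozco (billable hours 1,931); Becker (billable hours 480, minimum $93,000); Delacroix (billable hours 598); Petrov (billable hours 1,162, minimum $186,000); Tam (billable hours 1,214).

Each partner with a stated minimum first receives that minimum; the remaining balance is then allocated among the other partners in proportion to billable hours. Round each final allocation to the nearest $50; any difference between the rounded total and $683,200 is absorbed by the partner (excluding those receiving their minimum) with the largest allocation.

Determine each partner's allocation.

Orozco: $208,500; Becker: $93,000; Delacroix: $64,600; Petrov: $186,000; Tam: $131,100

Fund the minimums — Becker $93,000; Petrov $186,000. Remaining pool $404,200.
Remaining pool split over remaining billable hours 3,743: Orozco 208,525.30 → $208,550; Delacroix 64,576.97 → $64,600; Tam 131,097.73 → $131,100.
Rounding difference −$50 applied to Orozco → $208,500.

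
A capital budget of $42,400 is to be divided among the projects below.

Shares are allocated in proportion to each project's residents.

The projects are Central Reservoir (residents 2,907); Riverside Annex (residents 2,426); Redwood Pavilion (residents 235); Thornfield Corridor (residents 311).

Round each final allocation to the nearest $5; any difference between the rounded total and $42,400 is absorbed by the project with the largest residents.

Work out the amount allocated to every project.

Residents total: 2,907 + 2,426 + 235 + 311 = 5,879.
Proportional shares: Central Reservoir 20,965.61; Riverside Annex 17,496.58; Redwood Pavilion 1,694.85; Thornfield Corridor 2,242.97.
Rounded to nearest $5: Central Reservoir $20,965; Riverside Annex $17,495; Redwood Pavilion $1,695; Thornfield Corridor $2,245. Sum = $42,400.
Rounded total matches; no reconciliation needed.

Central Reservoir: $20,965 | Riverside Annex: $17,495 | Redwood Pavilion: $1,695 | Thornfield Corridor: $2,245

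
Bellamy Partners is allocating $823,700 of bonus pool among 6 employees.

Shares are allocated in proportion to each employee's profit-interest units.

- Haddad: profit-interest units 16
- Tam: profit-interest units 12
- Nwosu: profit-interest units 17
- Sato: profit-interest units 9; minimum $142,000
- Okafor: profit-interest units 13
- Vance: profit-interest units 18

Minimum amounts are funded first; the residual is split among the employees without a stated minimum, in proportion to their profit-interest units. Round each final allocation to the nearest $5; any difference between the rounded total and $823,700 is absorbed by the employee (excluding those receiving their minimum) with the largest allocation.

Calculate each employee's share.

Haddad: $143,515 · Tam: $107,635 · Nwosu: $152,485 · Sato: $142,000 · Okafor: $116,605 · Vance: $161,460

Minimums first: Sato $142,000. Remaining pool $681,700.
Remaining pool split over remaining profit-interest units 76: Haddad 143,515.79 → $143,515; Tam 107,636.84 → $107,635; Nwosu 152,485.53 → $152,485; Okafor 116,606.58 → $116,605; Vance 161,455.26 → $161,455.
Rounding difference +$5 applied to Vance → $161,460.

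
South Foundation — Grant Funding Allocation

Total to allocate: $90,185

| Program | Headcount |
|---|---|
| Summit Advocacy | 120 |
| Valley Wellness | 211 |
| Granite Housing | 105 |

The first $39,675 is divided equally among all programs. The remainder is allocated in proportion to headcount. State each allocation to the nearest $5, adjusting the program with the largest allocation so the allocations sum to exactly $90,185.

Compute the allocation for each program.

$39,675 shared equally gives $13,225 per program.
Remainder $50,510 by headcount (total 436): Summit Advocacy 13,901.83 → $13,900; Valley Wellness 24,444.06 → $24,445; Granite Housing 12,164.11 → $12,165.
Totals: Summit Advocacy $13,225 + $13,900 = $27,125; Valley Wellness $13,225 + $24,445 = $37,670; Granite Housing $13,225 + $12,165 = $25,390.

Summit Advocacy: $27,125; Valley Wellness: $37,670; Granite Housing: $25,390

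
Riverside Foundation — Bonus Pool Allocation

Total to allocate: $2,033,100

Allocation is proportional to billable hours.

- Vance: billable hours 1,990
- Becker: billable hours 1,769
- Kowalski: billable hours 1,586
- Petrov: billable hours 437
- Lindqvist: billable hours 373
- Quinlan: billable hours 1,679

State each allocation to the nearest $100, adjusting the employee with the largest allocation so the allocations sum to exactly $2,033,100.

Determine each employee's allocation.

Billable hours total: 7,834.
Unrounded shares: Vance 1,990/7,834 × $2,033,100 = 516,449.96; Becker 1,769/7,834 × $2,033,100 = 459,095.47; Kowalski 1,586/7,834 × $2,033,100 = 411,602.83; Petrov 437/7,834 × $2,033,100 = 113,411.37; Lindqvist 373/7,834 × $2,033,100 = 96,801.93; Quinlan 1,679/7,834 × $2,033,100 = 435,738.44.
Rounded to nearest $100: Vance $516,400; Becker $459,100; Kowalski $411,600; Petrov $113,400; Lindqvist $96,800; Quinlan $435,700. Sum = $2,033,000.
Difference $2,033,100 − $2,033,000 = +$100 applied to largest allocation (Vance): Vance becomes $516,500.

Vance: $516,500; Becker: $459,100; Kowalski: $411,600; Petrov: $113,400; Lindqvist: $96,800; Quinlan: $435,700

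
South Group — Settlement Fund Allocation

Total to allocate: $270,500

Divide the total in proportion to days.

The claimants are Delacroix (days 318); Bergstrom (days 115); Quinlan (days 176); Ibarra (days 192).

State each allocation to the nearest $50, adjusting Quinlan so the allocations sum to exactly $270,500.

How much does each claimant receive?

Total days = 801.
Unrounded shares: Delacroix 318/801 × $270,500 = 107,389.51; Bergstrom 115/801 × $270,500 = 38,835.83; Quinlan 176/801 × $270,500 = 59,435.71; Ibarra 192/801 × $270,500 = 64,838.95.
After rounding ($50): Delacroix $107,400; Bergstrom $38,850; Quinlan $59,450; Ibarra $64,850. Sum = $270,550.
Difference $270,500 − $270,550 = −$50 applied to Quinlan: Quinlan becomes $59,400.

Delacroix: $107,400 | Bergstrom: $38,850 | Quinlan: $59,400 | Ibarra: $64,850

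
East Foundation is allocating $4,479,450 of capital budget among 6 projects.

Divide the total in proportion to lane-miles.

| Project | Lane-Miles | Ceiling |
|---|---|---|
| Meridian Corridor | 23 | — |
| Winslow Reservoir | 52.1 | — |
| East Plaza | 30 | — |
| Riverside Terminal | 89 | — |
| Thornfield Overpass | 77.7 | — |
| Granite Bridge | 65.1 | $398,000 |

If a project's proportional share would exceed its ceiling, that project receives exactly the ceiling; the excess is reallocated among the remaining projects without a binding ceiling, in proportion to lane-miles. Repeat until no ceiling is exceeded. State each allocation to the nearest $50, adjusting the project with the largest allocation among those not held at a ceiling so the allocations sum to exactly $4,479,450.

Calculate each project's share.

Total lane-miles = 336.9.
Unconstrained shares: Meridian Corridor 305,809.88; Winslow Reservoir 692,725.87; East Plaza 398,882.46; Riverside Terminal 1,183,351.29; Thornfield Overpass 1,033,105.57; Granite Bridge 865,574.93.
Cap binds for Granite Bridge ($398,000); residual $4,081,450 reallocated over remaining lane-miles 271.8.
Redistributed shares: Meridian Corridor 345,376.56 → $345,400; Winslow Reservoir 782,353.00 → $782,350; East Plaza 450,491.17 → $450,500; Riverside Terminal 1,336,457.14 → $1,336,450; Thornfield Overpass 1,166,772.13 → $1,166,750.

Meridian Corridor: $345,400 · Winslow Reservoir: $782,350 · East Plaza: $450,500 · Riverside Terminal: $1,336,450 · Thornfield Overpass: $1,166,750 · Granite Bridge: $398,000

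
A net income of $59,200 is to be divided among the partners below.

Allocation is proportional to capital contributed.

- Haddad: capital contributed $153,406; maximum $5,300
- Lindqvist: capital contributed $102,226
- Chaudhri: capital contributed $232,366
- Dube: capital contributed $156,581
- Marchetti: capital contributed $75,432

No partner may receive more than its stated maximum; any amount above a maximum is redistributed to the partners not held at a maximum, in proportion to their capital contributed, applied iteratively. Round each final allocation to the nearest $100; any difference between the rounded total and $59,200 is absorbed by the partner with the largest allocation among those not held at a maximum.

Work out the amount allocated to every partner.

Sum of capital contributed: 720,011.
Unconstrained shares: Haddad 12,613.19; Lindqvist 8,405.12; Chaudhri 19,105.36; Dube 12,874.24; Marchetti 6,202.09.
Held at cap: Haddad ($5,300); remaining pool $53,900 reallocated over remaining capital contributed 566,605.
Redistributed shares: Lindqvist 9,724.55 → $9,700; Chaudhri 22,104.51 → $22,100; Dube 14,895.24 → $14,900; Marchetti 7,175.70 → $7,200.

Haddad: $5,300 | Lindqvist: $9,700 | Chaudhri: $22,100 | Dube: $14,900 | Marchetti: $7,200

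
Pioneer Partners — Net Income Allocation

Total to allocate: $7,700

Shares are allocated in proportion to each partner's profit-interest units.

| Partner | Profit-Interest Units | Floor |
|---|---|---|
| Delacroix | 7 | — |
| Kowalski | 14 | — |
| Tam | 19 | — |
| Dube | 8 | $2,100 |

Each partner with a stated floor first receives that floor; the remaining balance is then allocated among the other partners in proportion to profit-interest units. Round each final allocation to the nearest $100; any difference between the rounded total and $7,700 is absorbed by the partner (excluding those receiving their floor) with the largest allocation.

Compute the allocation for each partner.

Delacroix: $1,000 | Kowalski: $2,000 | Tam: $2,600 | Dube: $2,100

Minimums first: Dube $2,100. Balance $5,600.
Balance split over remaining profit-interest units 40: Delacroix 980.00 → $1,000; Kowalski 1,960.00 → $2,000; Tam 2,660.00 → $2,700.
Rounding difference −$100 applied to Tam → $2,600.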